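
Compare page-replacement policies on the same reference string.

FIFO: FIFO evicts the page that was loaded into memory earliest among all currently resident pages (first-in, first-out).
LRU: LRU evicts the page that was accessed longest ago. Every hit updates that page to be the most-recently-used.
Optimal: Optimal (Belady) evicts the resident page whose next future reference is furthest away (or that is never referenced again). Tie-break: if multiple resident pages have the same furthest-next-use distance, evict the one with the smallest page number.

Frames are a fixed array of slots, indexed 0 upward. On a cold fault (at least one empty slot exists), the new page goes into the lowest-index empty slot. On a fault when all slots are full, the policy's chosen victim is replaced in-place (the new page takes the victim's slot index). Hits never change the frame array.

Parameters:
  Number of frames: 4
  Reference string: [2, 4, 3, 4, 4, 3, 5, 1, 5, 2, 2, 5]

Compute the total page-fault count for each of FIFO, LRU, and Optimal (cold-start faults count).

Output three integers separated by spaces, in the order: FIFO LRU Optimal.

--- FIFO ---
  step 0: ref 2 -> FAULT, frames=[2,-,-,-] (faults so far: 1)
  step 1: ref 4 -> FAULT, frames=[2,4,-,-] (faults so far: 2)
  step 2: ref 3 -> FAULT, frames=[2,4,3,-] (faults so far: 3)
  step 3: ref 4 -> HIT, frames=[2,4,3,-] (faults so far: 3)
  step 4: ref 4 -> HIT, frames=[2,4,3,-] (faults so far: 3)
  step 5: ref 3 -> HIT, frames=[2,4,3,-] (faults so far: 3)
  step 6: ref 5 -> FAULT, frames=[2,4,3,5] (faults so far: 4)
  step 7: ref 1 -> FAULT, evict 2, frames=[1,4,3,5] (faults so far: 5)
  step 8: ref 5 -> HIT, frames=[1,4,3,5] (faults so far: 5)
  step 9: ref 2 -> FAULT, evict 4, frames=[1,2,3,5] (faults so far: 6)
  step 10: ref 2 -> HIT, frames=[1,2,3,5] (faults so far: 6)
  step 11: ref 5 -> HIT, frames=[1,2,3,5] (faults so far: 6)
  FIFO total faults: 6
--- LRU ---
  step 0: ref 2 -> FAULT, frames=[2,-,-,-] (faults so far: 1)
  step 1: ref 4 -> FAULT, frames=[2,4,-,-] (faults so far: 2)
  step 2: ref 3 -> FAULT, frames=[2,4,3,-] (faults so far: 3)
  step 3: ref 4 -> HIT, frames=[2,4,3,-] (faults so far: 3)
  step 4: ref 4 -> HIT, frames=[2,4,3,-] (faults so far: 3)
  step 5: ref 3 -> HIT, frames=[2,4,3,-] (faults so far: 3)
  step 6: ref 5 -> FAULT, frames=[2,4,3,5] (faults so far: 4)
  step 7: ref 1 -> FAULT, evict 2, frames=[1,4,3,5] (faults so far: 5)
  step 8: ref 5 -> HIT, frames=[1,4,3,5] (faults so far: 5)
  step 9: ref 2 -> FAULT, evict 4, frames=[1,2,3,5] (faults so far: 6)
  step 10: ref 2 -> HIT, frames=[1,2,3,5] (faults so far: 6)
  step 11: ref 5 -> HIT, frames=[1,2,3,5] (faults so far: 6)
  LRU total faults: 6
--- Optimal ---
  step 0: ref 2 -> FAULT, frames=[2,-,-,-] (faults so far: 1)
  step 1: ref 4 -> FAULT, frames=[2,4,-,-] (faults so far: 2)
  step 2: ref 3 -> FAULT, frames=[2,4,3,-] (faults so far: 3)
  step 3: ref 4 -> HIT, frames=[2,4,3,-] (faults so far: 3)
  step 4: ref 4 -> HIT, frames=[2,4,3,-] (faults so far: 3)
  step 5: ref 3 -> HIT, frames=[2,4,3,-] (faults so far: 3)
  step 6: ref 5 -> FAULT, frames=[2,4,3,5] (faults so far: 4)
  step 7: ref 1 -> FAULT, evict 3, frames=[2,4,1,5] (faults so far: 5)
  step 8: ref 5 -> HIT, frames=[2,4,1,5] (faults so far: 5)
  step 9: ref 2 -> HIT, frames=[2,4,1,5] (faults so far: 5)
  step 10: ref 2 -> HIT, frames=[2,4,1,5] (faults so far: 5)
  step 11: ref 5 -> HIT, frames=[2,4,1,5] (faults so far: 5)
  Optimal total faults: 5

Answer: 6 6 5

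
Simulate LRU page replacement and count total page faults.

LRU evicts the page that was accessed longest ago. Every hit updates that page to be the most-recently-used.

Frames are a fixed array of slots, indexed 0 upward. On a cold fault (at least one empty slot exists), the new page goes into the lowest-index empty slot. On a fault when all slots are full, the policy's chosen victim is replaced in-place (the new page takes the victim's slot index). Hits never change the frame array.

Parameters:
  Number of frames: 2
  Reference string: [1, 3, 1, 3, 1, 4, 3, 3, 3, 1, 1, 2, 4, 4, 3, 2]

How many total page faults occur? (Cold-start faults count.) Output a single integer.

Answer: 9

Derivation:
Step 0: ref 1 → FAULT, frames=[1,-]
Step 1: ref 3 → FAULT, frames=[1,3]
Step 2: ref 1 → HIT, frames=[1,3]
Step 3: ref 3 → HIT, frames=[1,3]
Step 4: ref 1 → HIT, frames=[1,3]
Step 5: ref 4 → FAULT (evict 3), frames=[1,4]
Step 6: ref 3 → FAULT (evict 1), frames=[3,4]
Step 7: ref 3 → HIT, frames=[3,4]
Step 8: ref 3 → HIT, frames=[3,4]
Step 9: ref 1 → FAULT (evict 4), frames=[3,1]
Step 10: ref 1 → HIT, frames=[3,1]
Step 11: ref 2 → FAULT (evict 3), frames=[2,1]
Step 12: ref 4 → FAULT (evict 1), frames=[2,4]
Step 13: ref 4 → HIT, frames=[2,4]
Step 14: ref 3 → FAULT (evict 2), frames=[3,4]
Step 15: ref 2 → FAULT (evict 4), frames=[3,2]
Total faults: 9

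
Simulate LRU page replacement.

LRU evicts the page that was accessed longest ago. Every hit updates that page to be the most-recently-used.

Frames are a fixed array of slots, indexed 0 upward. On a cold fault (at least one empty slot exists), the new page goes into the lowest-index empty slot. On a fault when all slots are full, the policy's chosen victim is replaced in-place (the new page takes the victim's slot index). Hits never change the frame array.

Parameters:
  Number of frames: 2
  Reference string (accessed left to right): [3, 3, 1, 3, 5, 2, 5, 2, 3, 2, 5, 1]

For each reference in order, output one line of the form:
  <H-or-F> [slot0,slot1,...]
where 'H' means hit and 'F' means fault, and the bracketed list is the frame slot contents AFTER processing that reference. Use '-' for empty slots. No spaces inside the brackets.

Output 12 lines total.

F [3,-]
H [3,-]
F [3,1]
H [3,1]
F [3,5]
F [2,5]
H [2,5]
H [2,5]
F [2,3]
H [2,3]
F [2,5]
F [1,5]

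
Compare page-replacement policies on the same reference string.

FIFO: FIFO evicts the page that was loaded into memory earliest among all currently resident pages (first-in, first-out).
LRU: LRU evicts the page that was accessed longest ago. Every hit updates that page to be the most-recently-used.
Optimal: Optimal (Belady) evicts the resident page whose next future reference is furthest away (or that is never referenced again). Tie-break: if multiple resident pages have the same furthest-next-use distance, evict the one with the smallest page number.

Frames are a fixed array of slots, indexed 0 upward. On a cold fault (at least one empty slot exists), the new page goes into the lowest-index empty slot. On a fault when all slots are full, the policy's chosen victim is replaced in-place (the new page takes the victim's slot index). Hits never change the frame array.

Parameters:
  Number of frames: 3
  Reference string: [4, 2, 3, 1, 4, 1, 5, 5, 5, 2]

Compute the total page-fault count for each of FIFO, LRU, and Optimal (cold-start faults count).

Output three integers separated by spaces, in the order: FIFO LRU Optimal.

Answer: 7 7 5

Derivation:
--- FIFO ---
  step 0: ref 4 -> FAULT, frames=[4,-,-] (faults so far: 1)
  step 1: ref 2 -> FAULT, frames=[4,2,-] (faults so far: 2)
  step 2: ref 3 -> FAULT, frames=[4,2,3] (faults so far: 3)
  step 3: ref 1 -> FAULT, evict 4, frames=[1,2,3] (faults so far: 4)
  step 4: ref 4 -> FAULT, evict 2, frames=[1,4,3] (faults so far: 5)
  step 5: ref 1 -> HIT, frames=[1,4,3] (faults so far: 5)
  step 6: ref 5 -> FAULT, evict 3, frames=[1,4,5] (faults so far: 6)
  step 7: ref 5 -> HIT, frames=[1,4,5] (faults so far: 6)
  step 8: ref 5 -> HIT, frames=[1,4,5] (faults so far: 6)
  step 9: ref 2 -> FAULT, evict 1, frames=[2,4,5] (faults so far: 7)
  FIFO total faults: 7
--- LRU ---
  step 0: ref 4 -> FAULT, frames=[4,-,-] (faults so far: 1)
  step 1: ref 2 -> FAULT, frames=[4,2,-] (faults so far: 2)
  step 2: ref 3 -> FAULT, frames=[4,2,3] (faults so far: 3)
  step 3: ref 1 -> FAULT, evict 4, frames=[1,2,3] (faults so far: 4)
  step 4: ref 4 -> FAULT, evict 2, frames=[1,4,3] (faults so far: 5)
  step 5: ref 1 -> HIT, frames=[1,4,3] (faults so far: 5)
  step 6: ref 5 -> FAULT, evict 3, frames=[1,4,5] (faults so far: 6)
  step 7: ref 5 -> HIT, frames=[1,4,5] (faults so far: 6)
  step 8: ref 5 -> HIT, frames=[1,4,5] (faults so far: 6)
  step 9: ref 2 -> FAULT, evict 4, frames=[1,2,5] (faults so far: 7)
  LRU total faults: 7
--- Optimal ---
  step 0: ref 4 -> FAULT, frames=[4,-,-] (faults so far: 1)
  step 1: ref 2 -> FAULT, frames=[4,2,-] (faults so far: 2)
  step 2: ref 3 -> FAULT, frames=[4,2,3] (faults so far: 3)
  step 3: ref 1 -> FAULT, evict 3, frames=[4,2,1] (faults so far: 4)
  step 4: ref 4 -> HIT, frames=[4,2,1] (faults so far: 4)
  step 5: ref 1 -> HIT, frames=[4,2,1] (faults so far: 4)
  step 6: ref 5 -> FAULT, evict 1, frames=[4,2,5] (faults so far: 5)
  step 7: ref 5 -> HIT, frames=[4,2,5] (faults so far: 5)
  step 8: ref 5 -> HIT, frames=[4,2,5] (faults so far: 5)
  step 9: ref 2 -> HIT, frames=[4,2,5] (faults so far: 5)
  Optimal total faults: 5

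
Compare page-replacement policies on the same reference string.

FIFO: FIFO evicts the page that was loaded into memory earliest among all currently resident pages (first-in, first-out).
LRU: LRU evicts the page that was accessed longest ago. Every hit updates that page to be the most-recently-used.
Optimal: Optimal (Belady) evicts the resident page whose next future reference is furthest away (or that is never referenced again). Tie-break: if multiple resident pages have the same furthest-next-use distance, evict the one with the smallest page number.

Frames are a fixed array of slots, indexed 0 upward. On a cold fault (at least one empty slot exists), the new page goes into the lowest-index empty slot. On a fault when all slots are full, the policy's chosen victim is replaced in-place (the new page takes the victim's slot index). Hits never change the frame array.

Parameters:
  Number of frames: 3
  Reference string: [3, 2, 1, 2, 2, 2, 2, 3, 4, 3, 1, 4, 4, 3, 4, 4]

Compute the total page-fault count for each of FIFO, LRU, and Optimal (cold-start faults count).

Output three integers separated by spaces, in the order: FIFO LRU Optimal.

Answer: 5 5 4

Derivation:
--- FIFO ---
  step 0: ref 3 -> FAULT, frames=[3,-,-] (faults so far: 1)
  step 1: ref 2 -> FAULT, frames=[3,2,-] (faults so far: 2)
  step 2: ref 1 -> FAULT, frames=[3,2,1] (faults so far: 3)
  step 3: ref 2 -> HIT, frames=[3,2,1] (faults so far: 3)
  step 4: ref 2 -> HIT, frames=[3,2,1] (faults so far: 3)
  step 5: ref 2 -> HIT, frames=[3,2,1] (faults so far: 3)
  step 6: ref 2 -> HIT, frames=[3,2,1] (faults so far: 3)
  step 7: ref 3 -> HIT, frames=[3,2,1] (faults so far: 3)
  step 8: ref 4 -> FAULT, evict 3, frames=[4,2,1] (faults so far: 4)
  step 9: ref 3 -> FAULT, evict 2, frames=[4,3,1] (faults so far: 5)
  step 10: ref 1 -> HIT, frames=[4,3,1] (faults so far: 5)
  step 11: ref 4 -> HIT, frames=[4,3,1] (faults so far: 5)
  step 12: ref 4 -> HIT, frames=[4,3,1] (faults so far: 5)
  step 13: ref 3 -> HIT, frames=[4,3,1] (faults so far: 5)
  step 14: ref 4 -> HIT, frames=[4,3,1] (faults so far: 5)
  step 15: ref 4 -> HIT, frames=[4,3,1] (faults so far: 5)
  FIFO total faults: 5
--- LRU ---
  step 0: ref 3 -> FAULT, frames=[3,-,-] (faults so far: 1)
  step 1: ref 2 -> FAULT, frames=[3,2,-] (faults so far: 2)
  step 2: ref 1 -> FAULT, frames=[3,2,1] (faults so far: 3)
  step 3: ref 2 -> HIT, frames=[3,2,1] (faults so far: 3)
  step 4: ref 2 -> HIT, frames=[3,2,1] (faults so far: 3)
  step 5: ref 2 -> HIT, frames=[3,2,1] (faults so far: 3)
  step 6: ref 2 -> HIT, frames=[3,2,1] (faults so far: 3)
  step 7: ref 3 -> HIT, frames=[3,2,1] (faults so far: 3)
  step 8: ref 4 -> FAULT, evict 1, frames=[3,2,4] (faults so far: 4)
  step 9: ref 3 -> HIT, frames=[3,2,4] (faults so far: 4)
  step 10: ref 1 -> FAULT, evict 2, frames=[3,1,4] (faults so far: 5)
  step 11: ref 4 -> HIT, frames=[3,1,4] (faults so far: 5)
  step 12: ref 4 -> HIT, frames=[3,1,4] (faults so far: 5)
  step 13: ref 3 -> HIT, frames=[3,1,4] (faults so far: 5)
  step 14: ref 4 -> HIT, frames=[3,1,4] (faults so far: 5)
  step 15: ref 4 -> HIT, frames=[3,1,4] (faults so far: 5)
  LRU total faults: 5
--- Optimal ---
  step 0: ref 3 -> FAULT, frames=[3,-,-] (faults so far: 1)
  step 1: ref 2 -> FAULT, frames=[3,2,-] (faults so far: 2)
  step 2: ref 1 -> FAULT, frames=[3,2,1] (faults so far: 3)
  step 3: ref 2 -> HIT, frames=[3,2,1] (faults so far: 3)
  step 4: ref 2 -> HIT, frames=[3,2,1] (faults so far: 3)
  step 5: ref 2 -> HIT, frames=[3,2,1] (faults so far: 3)
  step 6: ref 2 -> HIT, frames=[3,2,1] (faults so far: 3)
  step 7: ref 3 -> HIT, frames=[3,2,1] (faults so far: 3)
  step 8: ref 4 -> FAULT, evict 2, frames=[3,4,1] (faults so far: 4)
  step 9: ref 3 -> HIT, frames=[3,4,1] (faults so far: 4)
  step 10: ref 1 -> HIT, frames=[3,4,1] (faults so far: 4)
  step 11: ref 4 -> HIT, frames=[3,4,1] (faults so far: 4)
  step 12: ref 4 -> HIT, frames=[3,4,1] (faults so far: 4)
  step 13: ref 3 -> HIT, frames=[3,4,1] (faults so far: 4)
  step 14: ref 4 -> HIT, frames=[3,4,1] (faults so far: 4)
  step 15: ref 4 -> HIT, frames=[3,4,1] (faults so far: 4)
  Optimal total faults: 4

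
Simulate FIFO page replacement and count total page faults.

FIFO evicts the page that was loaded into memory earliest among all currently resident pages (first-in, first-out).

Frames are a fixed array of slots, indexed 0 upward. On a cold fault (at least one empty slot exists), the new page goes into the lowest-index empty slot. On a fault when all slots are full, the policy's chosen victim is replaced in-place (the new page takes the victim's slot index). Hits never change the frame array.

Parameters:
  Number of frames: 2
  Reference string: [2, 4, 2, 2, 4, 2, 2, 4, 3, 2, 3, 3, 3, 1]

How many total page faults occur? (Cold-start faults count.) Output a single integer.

Answer: 5

Derivation:
Step 0: ref 2 → FAULT, frames=[2,-]
Step 1: ref 4 → FAULT, frames=[2,4]
Step 2: ref 2 → HIT, frames=[2,4]
Step 3: ref 2 → HIT, frames=[2,4]
Step 4: ref 4 → HIT, frames=[2,4]
Step 5: ref 2 → HIT, frames=[2,4]
Step 6: ref 2 → HIT, frames=[2,4]
Step 7: ref 4 → HIT, frames=[2,4]
Step 8: ref 3 → FAULT (evict 2), frames=[3,4]
Step 9: ref 2 → FAULT (evict 4), frames=[3,2]
Step 10: ref 3 → HIT, frames=[3,2]
Step 11: ref 3 → HIT, frames=[3,2]
Step 12: ref 3 → HIT, frames=[3,2]
Step 13: ref 1 → FAULT (evict 3), frames=[1,2]
Total faults: 5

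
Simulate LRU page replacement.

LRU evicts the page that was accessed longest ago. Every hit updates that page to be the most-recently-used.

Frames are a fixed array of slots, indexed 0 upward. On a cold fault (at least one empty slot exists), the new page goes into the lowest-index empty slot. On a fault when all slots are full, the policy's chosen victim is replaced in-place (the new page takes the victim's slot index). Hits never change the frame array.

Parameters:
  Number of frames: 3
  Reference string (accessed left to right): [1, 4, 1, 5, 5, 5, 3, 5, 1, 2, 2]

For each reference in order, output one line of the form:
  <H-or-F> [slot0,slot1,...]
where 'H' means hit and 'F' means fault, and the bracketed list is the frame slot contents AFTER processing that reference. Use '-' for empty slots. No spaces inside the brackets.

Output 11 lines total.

F [1,-,-]
F [1,4,-]
H [1,4,-]
F [1,4,5]
H [1,4,5]
H [1,4,5]
F [1,3,5]
H [1,3,5]
H [1,3,5]
F [1,2,5]
H [1,2,5]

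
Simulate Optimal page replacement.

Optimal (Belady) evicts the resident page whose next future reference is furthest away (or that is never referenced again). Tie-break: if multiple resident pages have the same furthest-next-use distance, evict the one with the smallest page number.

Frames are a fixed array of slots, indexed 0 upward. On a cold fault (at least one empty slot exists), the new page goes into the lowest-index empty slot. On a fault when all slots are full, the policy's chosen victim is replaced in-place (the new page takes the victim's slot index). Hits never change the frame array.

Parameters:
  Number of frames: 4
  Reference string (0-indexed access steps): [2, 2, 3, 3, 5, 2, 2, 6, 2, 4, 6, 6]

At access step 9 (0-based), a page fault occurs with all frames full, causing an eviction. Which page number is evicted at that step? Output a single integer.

Answer: 2

Derivation:
Step 0: ref 2 -> FAULT, frames=[2,-,-,-]
Step 1: ref 2 -> HIT, frames=[2,-,-,-]
Step 2: ref 3 -> FAULT, frames=[2,3,-,-]
Step 3: ref 3 -> HIT, frames=[2,3,-,-]
Step 4: ref 5 -> FAULT, frames=[2,3,5,-]
Step 5: ref 2 -> HIT, frames=[2,3,5,-]
Step 6: ref 2 -> HIT, frames=[2,3,5,-]
Step 7: ref 6 -> FAULT, frames=[2,3,5,6]
Step 8: ref 2 -> HIT, frames=[2,3,5,6]
Step 9: ref 4 -> FAULT, evict 2, frames=[4,3,5,6]
At step 9: evicted page 2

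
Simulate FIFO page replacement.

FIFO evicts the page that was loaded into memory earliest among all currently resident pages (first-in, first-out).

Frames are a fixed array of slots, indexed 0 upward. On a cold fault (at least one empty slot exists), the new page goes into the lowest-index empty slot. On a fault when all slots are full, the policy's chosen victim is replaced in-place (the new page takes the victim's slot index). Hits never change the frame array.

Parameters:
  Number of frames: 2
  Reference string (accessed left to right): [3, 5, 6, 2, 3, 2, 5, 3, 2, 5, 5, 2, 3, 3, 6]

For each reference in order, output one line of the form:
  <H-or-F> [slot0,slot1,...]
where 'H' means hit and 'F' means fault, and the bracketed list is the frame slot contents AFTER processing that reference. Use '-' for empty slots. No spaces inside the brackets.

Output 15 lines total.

F [3,-]
F [3,5]
F [6,5]
F [6,2]
F [3,2]
H [3,2]
F [3,5]
H [3,5]
F [2,5]
H [2,5]
H [2,5]
H [2,5]
F [2,3]
H [2,3]
F [6,3]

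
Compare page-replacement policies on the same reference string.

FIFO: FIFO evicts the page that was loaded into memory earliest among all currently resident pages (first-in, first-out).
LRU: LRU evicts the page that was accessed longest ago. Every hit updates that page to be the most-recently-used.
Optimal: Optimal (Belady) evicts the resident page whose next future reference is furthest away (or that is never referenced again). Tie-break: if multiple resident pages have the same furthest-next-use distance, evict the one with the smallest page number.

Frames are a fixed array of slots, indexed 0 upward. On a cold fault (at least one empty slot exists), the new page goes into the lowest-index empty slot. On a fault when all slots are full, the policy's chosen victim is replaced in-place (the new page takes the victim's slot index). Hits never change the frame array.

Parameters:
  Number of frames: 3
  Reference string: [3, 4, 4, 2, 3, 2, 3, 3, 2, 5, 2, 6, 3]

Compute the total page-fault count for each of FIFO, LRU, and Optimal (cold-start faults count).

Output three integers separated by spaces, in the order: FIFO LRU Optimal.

Answer: 6 6 5

Derivation:
--- FIFO ---
  step 0: ref 3 -> FAULT, frames=[3,-,-] (faults so far: 1)
  step 1: ref 4 -> FAULT, frames=[3,4,-] (faults so far: 2)
  step 2: ref 4 -> HIT, frames=[3,4,-] (faults so far: 2)
  step 3: ref 2 -> FAULT, frames=[3,4,2] (faults so far: 3)
  step 4: ref 3 -> HIT, frames=[3,4,2] (faults so far: 3)
  step 5: ref 2 -> HIT, frames=[3,4,2] (faults so far: 3)
  step 6: ref 3 -> HIT, frames=[3,4,2] (faults so far: 3)
  step 7: ref 3 -> HIT, frames=[3,4,2] (faults so far: 3)
  step 8: ref 2 -> HIT, frames=[3,4,2] (faults so far: 3)
  step 9: ref 5 -> FAULT, evict 3, frames=[5,4,2] (faults so far: 4)
  step 10: ref 2 -> HIT, frames=[5,4,2] (faults so far: 4)
  step 11: ref 6 -> FAULT, evict 4, frames=[5,6,2] (faults so far: 5)
  step 12: ref 3 -> FAULT, evict 2, frames=[5,6,3] (faults so far: 6)
  FIFO total faults: 6
--- LRU ---
  step 0: ref 3 -> FAULT, frames=[3,-,-] (faults so far: 1)
  step 1: ref 4 -> FAULT, frames=[3,4,-] (faults so far: 2)
  step 2: ref 4 -> HIT, frames=[3,4,-] (faults so far: 2)
  step 3: ref 2 -> FAULT, frames=[3,4,2] (faults so far: 3)
  step 4: ref 3 -> HIT, frames=[3,4,2] (faults so far: 3)
  step 5: ref 2 -> HIT, frames=[3,4,2] (faults so far: 3)
  step 6: ref 3 -> HIT, frames=[3,4,2] (faults so far: 3)
  step 7: ref 3 -> HIT, frames=[3,4,2] (faults so far: 3)
  step 8: ref 2 -> HIT, frames=[3,4,2] (faults so far: 3)
  step 9: ref 5 -> FAULT, evict 4, frames=[3,5,2] (faults so far: 4)
  step 10: ref 2 -> HIT, frames=[3,5,2] (faults so far: 4)
  step 11: ref 6 -> FAULT, evict 3, frames=[6,5,2] (faults so far: 5)
  step 12: ref 3 -> FAULT, evict 5, frames=[6,3,2] (faults so far: 6)
  LRU total faults: 6
--- Optimal ---
  step 0: ref 3 -> FAULT, frames=[3,-,-] (faults so far: 1)
  step 1: ref 4 -> FAULT, frames=[3,4,-] (faults so far: 2)
  step 2: ref 4 -> HIT, frames=[3,4,-] (faults so far: 2)
  step 3: ref 2 -> FAULT, frames=[3,4,2] (faults so far: 3)
  step 4: ref 3 -> HIT, frames=[3,4,2] (faults so far: 3)
  step 5: ref 2 -> HIT, frames=[3,4,2] (faults so far: 3)
  step 6: ref 3 -> HIT, frames=[3,4,2] (faults so far: 3)
  step 7: ref 3 -> HIT, frames=[3,4,2] (faults so far: 3)
  step 8: ref 2 -> HIT, frames=[3,4,2] (faults so far: 3)
  step 9: ref 5 -> FAULT, evict 4, frames=[3,5,2] (faults so far: 4)
  step 10: ref 2 -> HIT, frames=[3,5,2] (faults so far: 4)
  step 11: ref 6 -> FAULT, evict 2, frames=[3,5,6] (faults so far: 5)
  step 12: ref 3 -> HIT, frames=[3,5,6] (faults so far: 5)
  Optimal total faults: 5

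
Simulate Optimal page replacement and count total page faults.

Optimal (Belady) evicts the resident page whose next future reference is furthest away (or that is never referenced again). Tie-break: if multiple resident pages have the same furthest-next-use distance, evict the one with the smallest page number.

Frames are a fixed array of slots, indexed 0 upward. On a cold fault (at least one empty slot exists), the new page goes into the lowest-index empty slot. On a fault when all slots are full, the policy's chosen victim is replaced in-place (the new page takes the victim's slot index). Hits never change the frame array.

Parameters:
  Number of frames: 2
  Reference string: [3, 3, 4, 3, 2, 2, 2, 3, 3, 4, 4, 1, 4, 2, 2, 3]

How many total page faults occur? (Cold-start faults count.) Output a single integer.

Answer: 7

Derivation:
Step 0: ref 3 → FAULT, frames=[3,-]
Step 1: ref 3 → HIT, frames=[3,-]
Step 2: ref 4 → FAULT, frames=[3,4]
Step 3: ref 3 → HIT, frames=[3,4]
Step 4: ref 2 → FAULT (evict 4), frames=[3,2]
Step 5: ref 2 → HIT, frames=[3,2]
Step 6: ref 2 → HIT, frames=[3,2]
Step 7: ref 3 → HIT, frames=[3,2]
Step 8: ref 3 → HIT, frames=[3,2]
Step 9: ref 4 → FAULT (evict 3), frames=[4,2]
Step 10: ref 4 → HIT, frames=[4,2]
Step 11: ref 1 → FAULT (evict 2), frames=[4,1]
Step 12: ref 4 → HIT, frames=[4,1]
Step 13: ref 2 → FAULT (evict 1), frames=[4,2]
Step 14: ref 2 → HIT, frames=[4,2]
Step 15: ref 3 → FAULT (evict 2), frames=[4,3]
Total faults: 7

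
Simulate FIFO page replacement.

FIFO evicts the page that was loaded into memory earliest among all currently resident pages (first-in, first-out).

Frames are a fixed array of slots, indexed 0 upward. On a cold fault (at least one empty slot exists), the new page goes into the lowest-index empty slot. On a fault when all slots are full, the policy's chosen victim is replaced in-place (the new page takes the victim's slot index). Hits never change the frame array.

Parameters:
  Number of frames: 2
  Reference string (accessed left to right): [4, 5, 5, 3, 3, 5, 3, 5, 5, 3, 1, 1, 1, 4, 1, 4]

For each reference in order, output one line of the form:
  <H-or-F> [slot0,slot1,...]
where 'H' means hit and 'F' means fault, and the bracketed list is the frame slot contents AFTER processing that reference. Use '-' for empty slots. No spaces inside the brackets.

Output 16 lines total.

F [4,-]
F [4,5]
H [4,5]
F [3,5]
H [3,5]
H [3,5]
H [3,5]
H [3,5]
H [3,5]
H [3,5]
F [3,1]
H [3,1]
H [3,1]
F [4,1]
H [4,1]
H [4,1]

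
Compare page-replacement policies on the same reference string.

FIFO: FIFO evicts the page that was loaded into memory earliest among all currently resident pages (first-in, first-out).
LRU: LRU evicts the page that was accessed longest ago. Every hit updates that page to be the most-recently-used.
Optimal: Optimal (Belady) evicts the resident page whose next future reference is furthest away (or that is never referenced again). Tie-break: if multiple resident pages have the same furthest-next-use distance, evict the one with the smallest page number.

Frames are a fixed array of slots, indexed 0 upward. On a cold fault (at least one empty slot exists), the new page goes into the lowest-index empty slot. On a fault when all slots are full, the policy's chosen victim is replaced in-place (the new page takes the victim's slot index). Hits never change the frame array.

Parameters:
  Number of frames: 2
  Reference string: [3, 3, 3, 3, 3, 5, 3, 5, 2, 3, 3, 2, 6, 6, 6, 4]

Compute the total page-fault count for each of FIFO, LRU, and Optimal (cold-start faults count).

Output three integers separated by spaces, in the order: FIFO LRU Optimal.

Answer: 6 6 5

Derivation:
--- FIFO ---
  step 0: ref 3 -> FAULT, frames=[3,-] (faults so far: 1)
  step 1: ref 3 -> HIT, frames=[3,-] (faults so far: 1)
  step 2: ref 3 -> HIT, frames=[3,-] (faults so far: 1)
  step 3: ref 3 -> HIT, frames=[3,-] (faults so far: 1)
  step 4: ref 3 -> HIT, frames=[3,-] (faults so far: 1)
  step 5: ref 5 -> FAULT, frames=[3,5] (faults so far: 2)
  step 6: ref 3 -> HIT, frames=[3,5] (faults so far: 2)
  step 7: ref 5 -> HIT, frames=[3,5] (faults so far: 2)
  step 8: ref 2 -> FAULT, evict 3, frames=[2,5] (faults so far: 3)
  step 9: ref 3 -> FAULT, evict 5, frames=[2,3] (faults so far: 4)
  step 10: ref 3 -> HIT, frames=[2,3] (faults so far: 4)
  step 11: ref 2 -> HIT, frames=[2,3] (faults so far: 4)
  step 12: ref 6 -> FAULT, evict 2, frames=[6,3] (faults so far: 5)
  step 13: ref 6 -> HIT, frames=[6,3] (faults so far: 5)
  step 14: ref 6 -> HIT, frames=[6,3] (faults so far: 5)
  step 15: ref 4 -> FAULT, evict 3, frames=[6,4] (faults so far: 6)
  FIFO total faults: 6
--- LRU ---
  step 0: ref 3 -> FAULT, frames=[3,-] (faults so far: 1)
  step 1: ref 3 -> HIT, frames=[3,-] (faults so far: 1)
  step 2: ref 3 -> HIT, frames=[3,-] (faults so far: 1)
  step 3: ref 3 -> HIT, frames=[3,-] (faults so far: 1)
  step 4: ref 3 -> HIT, frames=[3,-] (faults so far: 1)
  step 5: ref 5 -> FAULT, frames=[3,5] (faults so far: 2)
  step 6: ref 3 -> HIT, frames=[3,5] (faults so far: 2)
  step 7: ref 5 -> HIT, frames=[3,5] (faults so far: 2)
  step 8: ref 2 -> FAULT, evict 3, frames=[2,5] (faults so far: 3)
  step 9: ref 3 -> FAULT, evict 5, frames=[2,3] (faults so far: 4)
  step 10: ref 3 -> HIT, frames=[2,3] (faults so far: 4)
  step 11: ref 2 -> HIT, frames=[2,3] (faults so far: 4)
  step 12: ref 6 -> FAULT, evict 3, frames=[2,6] (faults so far: 5)
  step 13: ref 6 -> HIT, frames=[2,6] (faults so far: 5)
  step 14: ref 6 -> HIT, frames=[2,6] (faults so far: 5)
  step 15: ref 4 -> FAULT, evict 2, frames=[4,6] (faults so far: 6)
  LRU total faults: 6
--- Optimal ---
  step 0: ref 3 -> FAULT, frames=[3,-] (faults so far: 1)
  step 1: ref 3 -> HIT, frames=[3,-] (faults so far: 1)
  step 2: ref 3 -> HIT, frames=[3,-] (faults so far: 1)
  step 3: ref 3 -> HIT, frames=[3,-] (faults so far: 1)
  step 4: ref 3 -> HIT, frames=[3,-] (faults so far: 1)
  step 5: ref 5 -> FAULT, frames=[3,5] (faults so far: 2)
  step 6: ref 3 -> HIT, frames=[3,5] (faults so far: 2)
  step 7: ref 5 -> HIT, frames=[3,5] (faults so far: 2)
  step 8: ref 2 -> FAULT, evict 5, frames=[3,2] (faults so far: 3)
  step 9: ref 3 -> HIT, frames=[3,2] (faults so far: 3)
  step 10: ref 3 -> HIT, frames=[3,2] (faults so far: 3)
  step 11: ref 2 -> HIT, frames=[3,2] (faults so far: 3)
  step 12: ref 6 -> FAULT, evict 2, frames=[3,6] (faults so far: 4)
  step 13: ref 6 -> HIT, frames=[3,6] (faults so far: 4)
  step 14: ref 6 -> HIT, frames=[3,6] (faults so far: 4)
  step 15: ref 4 -> FAULT, evict 3, frames=[4,6] (faults so far: 5)
  Optimal total faults: 5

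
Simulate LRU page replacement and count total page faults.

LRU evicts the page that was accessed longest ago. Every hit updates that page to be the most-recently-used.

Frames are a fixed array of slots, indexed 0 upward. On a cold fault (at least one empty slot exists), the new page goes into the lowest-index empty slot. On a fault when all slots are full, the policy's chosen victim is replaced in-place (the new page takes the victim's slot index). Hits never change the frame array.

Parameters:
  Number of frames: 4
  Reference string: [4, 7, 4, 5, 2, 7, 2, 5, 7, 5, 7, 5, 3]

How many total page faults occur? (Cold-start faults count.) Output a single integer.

Step 0: ref 4 → FAULT, frames=[4,-,-,-]
Step 1: ref 7 → FAULT, frames=[4,7,-,-]
Step 2: ref 4 → HIT, frames=[4,7,-,-]
Step 3: ref 5 → FAULT, frames=[4,7,5,-]
Step 4: ref 2 → FAULT, frames=[4,7,5,2]
Step 5: ref 7 → HIT, frames=[4,7,5,2]
Step 6: ref 2 → HIT, frames=[4,7,5,2]
Step 7: ref 5 → HIT, frames=[4,7,5,2]
Step 8: ref 7 → HIT, frames=[4,7,5,2]
Step 9: ref 5 → HIT, frames=[4,7,5,2]
Step 10: ref 7 → HIT, frames=[4,7,5,2]
Step 11: ref 5 → HIT, frames=[4,7,5,2]
Step 12: ref 3 → FAULT (evict 4), frames=[3,7,5,2]
Total faults: 5

Answer: 5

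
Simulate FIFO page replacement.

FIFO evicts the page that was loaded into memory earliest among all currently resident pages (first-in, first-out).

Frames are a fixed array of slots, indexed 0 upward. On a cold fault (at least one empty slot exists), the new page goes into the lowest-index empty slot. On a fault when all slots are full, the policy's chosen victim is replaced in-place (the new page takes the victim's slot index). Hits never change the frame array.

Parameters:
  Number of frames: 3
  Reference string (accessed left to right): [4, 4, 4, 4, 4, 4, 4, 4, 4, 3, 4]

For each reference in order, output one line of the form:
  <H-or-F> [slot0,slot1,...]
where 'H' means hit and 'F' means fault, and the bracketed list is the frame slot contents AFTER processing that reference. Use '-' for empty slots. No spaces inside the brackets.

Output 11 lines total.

F [4,-,-]
H [4,-,-]
H [4,-,-]
H [4,-,-]
H [4,-,-]
H [4,-,-]
H [4,-,-]
H [4,-,-]
H [4,-,-]
F [4,3,-]
H [4,3,-]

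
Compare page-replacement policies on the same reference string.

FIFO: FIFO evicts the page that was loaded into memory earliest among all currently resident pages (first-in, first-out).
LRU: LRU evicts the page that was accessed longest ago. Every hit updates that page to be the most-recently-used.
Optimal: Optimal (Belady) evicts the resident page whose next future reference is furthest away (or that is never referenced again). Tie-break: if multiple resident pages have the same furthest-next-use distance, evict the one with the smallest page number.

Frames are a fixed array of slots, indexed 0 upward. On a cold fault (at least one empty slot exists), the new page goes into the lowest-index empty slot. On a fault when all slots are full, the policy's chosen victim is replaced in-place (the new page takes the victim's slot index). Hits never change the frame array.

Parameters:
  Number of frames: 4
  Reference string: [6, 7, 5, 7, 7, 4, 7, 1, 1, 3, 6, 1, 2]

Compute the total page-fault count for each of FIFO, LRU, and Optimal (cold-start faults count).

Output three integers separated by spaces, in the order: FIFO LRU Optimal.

Answer: 8 8 7

Derivation:
--- FIFO ---
  step 0: ref 6 -> FAULT, frames=[6,-,-,-] (faults so far: 1)
  step 1: ref 7 -> FAULT, frames=[6,7,-,-] (faults so far: 2)
  step 2: ref 5 -> FAULT, frames=[6,7,5,-] (faults so far: 3)
  step 3: ref 7 -> HIT, frames=[6,7,5,-] (faults so far: 3)
  step 4: ref 7 -> HIT, frames=[6,7,5,-] (faults so far: 3)
  step 5: ref 4 -> FAULT, frames=[6,7,5,4] (faults so far: 4)
  step 6: ref 7 -> HIT, frames=[6,7,5,4] (faults so far: 4)
  step 7: ref 1 -> FAULT, evict 6, frames=[1,7,5,4] (faults so far: 5)
  step 8: ref 1 -> HIT, frames=[1,7,5,4] (faults so far: 5)
  step 9: ref 3 -> FAULT, evict 7, frames=[1,3,5,4] (faults so far: 6)
  step 10: ref 6 -> FAULT, evict 5, frames=[1,3,6,4] (faults so far: 7)
  step 11: ref 1 -> HIT, frames=[1,3,6,4] (faults so far: 7)
  step 12: ref 2 -> FAULT, evict 4, frames=[1,3,6,2] (faults so far: 8)
  FIFO total faults: 8
--- LRU ---
  step 0: ref 6 -> FAULT, frames=[6,-,-,-] (faults so far: 1)
  step 1: ref 7 -> FAULT, frames=[6,7,-,-] (faults so far: 2)
  step 2: ref 5 -> FAULT, frames=[6,7,5,-] (faults so far: 3)
  step 3: ref 7 -> HIT, frames=[6,7,5,-] (faults so far: 3)
  step 4: ref 7 -> HIT, frames=[6,7,5,-] (faults so far: 3)
  step 5: ref 4 -> FAULT, frames=[6,7,5,4] (faults so far: 4)
  step 6: ref 7 -> HIT, frames=[6,7,5,4] (faults so far: 4)
  step 7: ref 1 -> FAULT, evict 6, frames=[1,7,5,4] (faults so far: 5)
  step 8: ref 1 -> HIT, frames=[1,7,5,4] (faults so far: 5)
  step 9: ref 3 -> FAULT, evict 5, frames=[1,7,3,4] (faults so far: 6)
  step 10: ref 6 -> FAULT, evict 4, frames=[1,7,3,6] (faults so far: 7)
  step 11: ref 1 -> HIT, frames=[1,7,3,6] (faults so far: 7)
  step 12: ref 2 -> FAULT, evict 7, frames=[1,2,3,6] (faults so far: 8)
  LRU total faults: 8
--- Optimal ---
  step 0: ref 6 -> FAULT, frames=[6,-,-,-] (faults so far: 1)
  step 1: ref 7 -> FAULT, frames=[6,7,-,-] (faults so far: 2)
  step 2: ref 5 -> FAULT, frames=[6,7,5,-] (faults so far: 3)
  step 3: ref 7 -> HIT, frames=[6,7,5,-] (faults so far: 3)
  step 4: ref 7 -> HIT, frames=[6,7,5,-] (faults so far: 3)
  step 5: ref 4 -> FAULT, frames=[6,7,5,4] (faults so far: 4)
  step 6: ref 7 -> HIT, frames=[6,7,5,4] (faults so far: 4)
  step 7: ref 1 -> FAULT, evict 4, frames=[6,7,5,1] (faults so far: 5)
  step 8: ref 1 -> HIT, frames=[6,7,5,1] (faults so far: 5)
  step 9: ref 3 -> FAULT, evict 5, frames=[6,7,3,1] (faults so far: 6)
  step 10: ref 6 -> HIT, frames=[6,7,3,1] (faults so far: 6)
  step 11: ref 1 -> HIT, frames=[6,7,3,1] (faults so far: 6)
  step 12: ref 2 -> FAULT, evict 1, frames=[6,7,3,2] (faults so far: 7)
  Optimal total faults: 7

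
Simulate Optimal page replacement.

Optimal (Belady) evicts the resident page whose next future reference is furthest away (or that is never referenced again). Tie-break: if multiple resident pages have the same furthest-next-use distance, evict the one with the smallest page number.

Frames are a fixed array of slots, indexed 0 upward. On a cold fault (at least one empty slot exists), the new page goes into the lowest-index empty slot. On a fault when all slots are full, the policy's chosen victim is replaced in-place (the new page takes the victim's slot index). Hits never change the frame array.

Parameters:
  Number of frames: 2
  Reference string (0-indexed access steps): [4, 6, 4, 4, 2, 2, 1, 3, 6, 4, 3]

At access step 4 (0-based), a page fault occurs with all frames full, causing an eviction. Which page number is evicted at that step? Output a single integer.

Answer: 4

Derivation:
Step 0: ref 4 -> FAULT, frames=[4,-]
Step 1: ref 6 -> FAULT, frames=[4,6]
Step 2: ref 4 -> HIT, frames=[4,6]
Step 3: ref 4 -> HIT, frames=[4,6]
Step 4: ref 2 -> FAULT, evict 4, frames=[2,6]
At step 4: evicted page 4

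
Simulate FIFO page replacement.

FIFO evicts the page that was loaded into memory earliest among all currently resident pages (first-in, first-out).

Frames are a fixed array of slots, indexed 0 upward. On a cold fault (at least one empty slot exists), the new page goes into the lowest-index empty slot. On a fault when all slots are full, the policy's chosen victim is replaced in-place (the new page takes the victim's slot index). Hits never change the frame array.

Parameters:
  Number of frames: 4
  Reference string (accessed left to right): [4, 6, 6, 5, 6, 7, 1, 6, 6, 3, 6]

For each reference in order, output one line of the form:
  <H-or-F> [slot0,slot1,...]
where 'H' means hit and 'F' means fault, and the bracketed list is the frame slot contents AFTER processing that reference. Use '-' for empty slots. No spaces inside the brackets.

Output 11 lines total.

F [4,-,-,-]
F [4,6,-,-]
H [4,6,-,-]
F [4,6,5,-]
H [4,6,5,-]
F [4,6,5,7]
F [1,6,5,7]
H [1,6,5,7]
H [1,6,5,7]
F [1,3,5,7]
F [1,3,6,7]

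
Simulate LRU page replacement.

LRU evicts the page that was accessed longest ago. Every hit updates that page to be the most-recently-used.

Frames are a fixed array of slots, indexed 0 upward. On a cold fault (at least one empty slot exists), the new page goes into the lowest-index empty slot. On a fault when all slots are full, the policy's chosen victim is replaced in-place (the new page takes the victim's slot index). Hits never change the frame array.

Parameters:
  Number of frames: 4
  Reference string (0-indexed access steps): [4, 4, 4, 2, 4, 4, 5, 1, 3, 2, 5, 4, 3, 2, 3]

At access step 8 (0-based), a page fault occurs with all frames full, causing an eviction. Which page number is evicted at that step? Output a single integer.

Step 0: ref 4 -> FAULT, frames=[4,-,-,-]
Step 1: ref 4 -> HIT, frames=[4,-,-,-]
Step 2: ref 4 -> HIT, frames=[4,-,-,-]
Step 3: ref 2 -> FAULT, frames=[4,2,-,-]
Step 4: ref 4 -> HIT, frames=[4,2,-,-]
Step 5: ref 4 -> HIT, frames=[4,2,-,-]
Step 6: ref 5 -> FAULT, frames=[4,2,5,-]
Step 7: ref 1 -> FAULT, frames=[4,2,5,1]
Step 8: ref 3 -> FAULT, evict 2, frames=[4,3,5,1]
At step 8: evicted page 2

Answer: 2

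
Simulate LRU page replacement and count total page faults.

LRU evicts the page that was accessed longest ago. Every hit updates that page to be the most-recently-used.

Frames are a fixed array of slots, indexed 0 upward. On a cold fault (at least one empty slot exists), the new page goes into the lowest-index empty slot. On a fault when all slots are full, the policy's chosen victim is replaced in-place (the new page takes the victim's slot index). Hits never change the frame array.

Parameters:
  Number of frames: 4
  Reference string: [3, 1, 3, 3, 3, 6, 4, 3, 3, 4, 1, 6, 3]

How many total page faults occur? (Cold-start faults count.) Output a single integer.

Answer: 4

Derivation:
Step 0: ref 3 → FAULT, frames=[3,-,-,-]
Step 1: ref 1 → FAULT, frames=[3,1,-,-]
Step 2: ref 3 → HIT, frames=[3,1,-,-]
Step 3: ref 3 → HIT, frames=[3,1,-,-]
Step 4: ref 3 → HIT, frames=[3,1,-,-]
Step 5: ref 6 → FAULT, frames=[3,1,6,-]
Step 6: ref 4 → FAULT, frames=[3,1,6,4]
Step 7: ref 3 → HIT, frames=[3,1,6,4]
Step 8: ref 3 → HIT, frames=[3,1,6,4]
Step 9: ref 4 → HIT, frames=[3,1,6,4]
Step 10: ref 1 → HIT, frames=[3,1,6,4]
Step 11: ref 6 → HIT, frames=[3,1,6,4]
Step 12: ref 3 → HIT, frames=[3,1,6,4]
Total faults: 4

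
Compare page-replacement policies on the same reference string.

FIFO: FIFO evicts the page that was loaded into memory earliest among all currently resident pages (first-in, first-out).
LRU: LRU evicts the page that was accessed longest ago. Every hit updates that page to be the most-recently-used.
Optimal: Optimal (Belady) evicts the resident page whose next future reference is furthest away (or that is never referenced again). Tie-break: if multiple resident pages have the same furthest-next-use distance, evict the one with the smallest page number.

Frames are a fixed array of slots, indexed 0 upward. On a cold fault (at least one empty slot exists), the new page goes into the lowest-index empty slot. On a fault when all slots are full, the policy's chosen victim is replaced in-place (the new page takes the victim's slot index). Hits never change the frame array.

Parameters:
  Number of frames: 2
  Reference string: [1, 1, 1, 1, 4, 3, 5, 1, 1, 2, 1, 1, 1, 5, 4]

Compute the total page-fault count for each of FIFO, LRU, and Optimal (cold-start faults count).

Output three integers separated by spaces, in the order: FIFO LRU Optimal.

Answer: 8 8 7

Derivation:
--- FIFO ---
  step 0: ref 1 -> FAULT, frames=[1,-] (faults so far: 1)
  step 1: ref 1 -> HIT, frames=[1,-] (faults so far: 1)
  step 2: ref 1 -> HIT, frames=[1,-] (faults so far: 1)
  step 3: ref 1 -> HIT, frames=[1,-] (faults so far: 1)
  step 4: ref 4 -> FAULT, frames=[1,4] (faults so far: 2)
  step 5: ref 3 -> FAULT, evict 1, frames=[3,4] (faults so far: 3)
  step 6: ref 5 -> FAULT, evict 4, frames=[3,5] (faults so far: 4)
  step 7: ref 1 -> FAULT, evict 3, frames=[1,5] (faults so far: 5)
  step 8: ref 1 -> HIT, frames=[1,5] (faults so far: 5)
  step 9: ref 2 -> FAULT, evict 5, frames=[1,2] (faults so far: 6)
  step 10: ref 1 -> HIT, frames=[1,2] (faults so far: 6)
  step 11: ref 1 -> HIT, frames=[1,2] (faults so far: 6)
  step 12: ref 1 -> HIT, frames=[1,2] (faults so far: 6)
  step 13: ref 5 -> FAULT, evict 1, frames=[5,2] (faults so far: 7)
  step 14: ref 4 -> FAULT, evict 2, frames=[5,4] (faults so far: 8)
  FIFO total faults: 8
--- LRU ---
  step 0: ref 1 -> FAULT, frames=[1,-] (faults so far: 1)
  step 1: ref 1 -> HIT, frames=[1,-] (faults so far: 1)
  step 2: ref 1 -> HIT, frames=[1,-] (faults so far: 1)
  step 3: ref 1 -> HIT, frames=[1,-] (faults so far: 1)
  step 4: ref 4 -> FAULT, frames=[1,4] (faults so far: 2)
  step 5: ref 3 -> FAULT, evict 1, frames=[3,4] (faults so far: 3)
  step 6: ref 5 -> FAULT, evict 4, frames=[3,5] (faults so far: 4)
  step 7: ref 1 -> FAULT, evict 3, frames=[1,5] (faults so far: 5)
  step 8: ref 1 -> HIT, frames=[1,5] (faults so far: 5)
  step 9: ref 2 -> FAULT, evict 5, frames=[1,2] (faults so far: 6)
  step 10: ref 1 -> HIT, frames=[1,2] (faults so far: 6)
  step 11: ref 1 -> HIT, frames=[1,2] (faults so far: 6)
  step 12: ref 1 -> HIT, frames=[1,2] (faults so far: 6)
  step 13: ref 5 -> FAULT, evict 2, frames=[1,5] (faults so far: 7)
  step 14: ref 4 -> FAULT, evict 1, frames=[4,5] (faults so far: 8)
  LRU total faults: 8
--- Optimal ---
  step 0: ref 1 -> FAULT, frames=[1,-] (faults so far: 1)
  step 1: ref 1 -> HIT, frames=[1,-] (faults so far: 1)
  step 2: ref 1 -> HIT, frames=[1,-] (faults so far: 1)
  step 3: ref 1 -> HIT, frames=[1,-] (faults so far: 1)
  step 4: ref 4 -> FAULT, frames=[1,4] (faults so far: 2)
  step 5: ref 3 -> FAULT, evict 4, frames=[1,3] (faults so far: 3)
  step 6: ref 5 -> FAULT, evict 3, frames=[1,5] (faults so far: 4)
  step 7: ref 1 -> HIT, frames=[1,5] (faults so far: 4)
  step 8: ref 1 -> HIT, frames=[1,5] (faults so far: 4)
  step 9: ref 2 -> FAULT, evict 5, frames=[1,2] (faults so far: 5)
  step 10: ref 1 -> HIT, frames=[1,2] (faults so far: 5)
  step 11: ref 1 -> HIT, frames=[1,2] (faults so far: 5)
  step 12: ref 1 -> HIT, frames=[1,2] (faults so far: 5)
  step 13: ref 5 -> FAULT, evict 1, frames=[5,2] (faults so far: 6)
  step 14: ref 4 -> FAULT, evict 2, frames=[5,4] (faults so far: 7)
  Optimal total faults: 7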